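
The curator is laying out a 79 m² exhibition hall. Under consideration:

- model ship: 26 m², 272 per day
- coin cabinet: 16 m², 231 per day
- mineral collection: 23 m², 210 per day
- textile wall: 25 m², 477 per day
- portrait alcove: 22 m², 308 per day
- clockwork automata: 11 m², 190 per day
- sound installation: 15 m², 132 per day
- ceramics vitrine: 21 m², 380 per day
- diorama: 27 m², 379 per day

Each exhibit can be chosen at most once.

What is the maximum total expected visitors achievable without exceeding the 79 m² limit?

The ratio heuristic lands on coin cabinet + textile wall + clockwork automata + ceramics vitrine (1278) but leaves 6 m² idle.
Dropping coin cabinet frees 16 m²; slotting in portrait alcove (22 m²) lifts the total to 1355 at 79 m².
An exhaustive check of the 512 subsets confirms 1355.

1355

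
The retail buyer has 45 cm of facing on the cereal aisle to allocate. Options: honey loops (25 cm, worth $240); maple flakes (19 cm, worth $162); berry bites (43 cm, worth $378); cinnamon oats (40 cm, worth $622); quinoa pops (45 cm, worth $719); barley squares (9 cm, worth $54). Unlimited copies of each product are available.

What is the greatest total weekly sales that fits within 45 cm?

Ranking by ratio (weekly sales/cm): quinoa pops 15.98, cinnamon oats 15.55, honey loops 9.60, berry bites 8.79.
Taking quinoa pops: 45 cm used, 719 in weekly sales.
Every other selection either busts 45 cm or fails to beat 719.

719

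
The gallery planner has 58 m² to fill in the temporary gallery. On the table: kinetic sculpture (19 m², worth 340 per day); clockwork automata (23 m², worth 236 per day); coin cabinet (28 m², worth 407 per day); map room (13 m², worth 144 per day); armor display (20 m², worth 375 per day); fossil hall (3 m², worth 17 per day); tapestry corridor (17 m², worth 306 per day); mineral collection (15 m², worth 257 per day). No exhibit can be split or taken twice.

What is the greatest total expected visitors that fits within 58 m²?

1021

Taking kinetic sculpture + armor display + tapestry corridor: 56 m² used, 1021 in expected visitors.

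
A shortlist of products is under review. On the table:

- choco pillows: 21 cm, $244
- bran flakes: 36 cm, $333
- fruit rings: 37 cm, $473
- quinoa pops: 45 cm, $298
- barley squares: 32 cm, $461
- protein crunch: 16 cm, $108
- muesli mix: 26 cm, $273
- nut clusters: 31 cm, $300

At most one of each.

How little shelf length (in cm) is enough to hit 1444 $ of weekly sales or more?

116

Need the lightest bundle worth ≥ 1444.
choco pillows + fruit rings + barley squares + muesli mix: 1451 weekly sales at 116 cm.
Below 116 cm the best achievable stays under 1444.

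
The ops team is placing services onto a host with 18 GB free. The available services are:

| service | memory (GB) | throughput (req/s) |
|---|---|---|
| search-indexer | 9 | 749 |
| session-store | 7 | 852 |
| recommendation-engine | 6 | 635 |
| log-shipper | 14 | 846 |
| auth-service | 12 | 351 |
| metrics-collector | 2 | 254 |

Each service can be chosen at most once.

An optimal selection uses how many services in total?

3

Optimal total is 1855.
One optimal bundle: search-indexer + session-store + metrics-collector (18 GB).
Any selection reaching 1855 contains exactly 3 services.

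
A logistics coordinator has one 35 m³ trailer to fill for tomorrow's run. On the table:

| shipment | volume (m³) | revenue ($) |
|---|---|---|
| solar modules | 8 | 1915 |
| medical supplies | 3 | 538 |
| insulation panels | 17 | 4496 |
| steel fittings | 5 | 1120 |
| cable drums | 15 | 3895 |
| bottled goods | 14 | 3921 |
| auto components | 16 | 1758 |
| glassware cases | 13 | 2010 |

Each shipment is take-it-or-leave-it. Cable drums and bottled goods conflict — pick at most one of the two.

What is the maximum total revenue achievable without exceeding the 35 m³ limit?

8955

Taking medical supplies + insulation panels + bottled goods: 34 m³ used, 8955 in revenue.
Runner-up medical supplies + insulation panels + cable drums tops out at 8929.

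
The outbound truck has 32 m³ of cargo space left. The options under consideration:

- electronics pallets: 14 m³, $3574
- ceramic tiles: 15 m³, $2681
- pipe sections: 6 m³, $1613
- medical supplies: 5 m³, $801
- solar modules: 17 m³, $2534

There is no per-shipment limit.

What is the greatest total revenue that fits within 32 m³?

Density check — pipe sections 268.83, electronics pallets 255.29, ceramic tiles 178.73 are the best per m³.
Greedy by ratio would take 5×pipe sections: 30 m³ used, total 8065.
The 12 m³ tied up in 2×pipe sections is better spent on electronics pallets — total rises to 8413 (32 m³).
No other feasible combination exceeds 8413.

8413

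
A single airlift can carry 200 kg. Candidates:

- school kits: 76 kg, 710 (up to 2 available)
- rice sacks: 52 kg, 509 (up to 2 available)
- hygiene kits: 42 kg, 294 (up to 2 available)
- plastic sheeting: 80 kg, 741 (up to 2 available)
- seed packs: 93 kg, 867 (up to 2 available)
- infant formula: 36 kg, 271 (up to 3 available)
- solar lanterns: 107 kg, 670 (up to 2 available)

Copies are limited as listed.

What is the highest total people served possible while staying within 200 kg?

Greedy by ratio would take school kits + 2×rice sacks: 180 kg used, total 1728.
Dropping school kits frees 76 kg; slotting in seed packs (93 kg) lifts the total to 1885 at 197 kg.

1885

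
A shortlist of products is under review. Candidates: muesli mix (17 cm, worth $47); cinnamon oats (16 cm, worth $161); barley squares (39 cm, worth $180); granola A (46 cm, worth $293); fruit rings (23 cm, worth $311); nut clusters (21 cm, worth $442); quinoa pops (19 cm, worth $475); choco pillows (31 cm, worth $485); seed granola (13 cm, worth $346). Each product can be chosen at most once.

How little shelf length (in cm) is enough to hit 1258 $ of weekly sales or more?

Minimise cm subject to total weekly sales ≥ 1258.
nut clusters + quinoa pops + seed granola reaches 1263 using 53 cm.
Below 53 cm the best achievable stays under 1258.

53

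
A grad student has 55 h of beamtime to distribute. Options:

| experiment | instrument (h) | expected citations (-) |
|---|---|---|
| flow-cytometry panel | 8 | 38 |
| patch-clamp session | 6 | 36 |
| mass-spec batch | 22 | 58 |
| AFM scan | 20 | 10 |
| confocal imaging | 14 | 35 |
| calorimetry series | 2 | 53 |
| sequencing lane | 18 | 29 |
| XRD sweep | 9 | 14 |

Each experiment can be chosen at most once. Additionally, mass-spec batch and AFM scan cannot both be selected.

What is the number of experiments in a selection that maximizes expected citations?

Best achievable expected citations is 220.
flow-cytometry panel + patch-clamp session + mass-spec batch + confocal imaging + calorimetry series hits 220 at 52 h.
Any selection reaching 220 contains exactly 5 experiments.

5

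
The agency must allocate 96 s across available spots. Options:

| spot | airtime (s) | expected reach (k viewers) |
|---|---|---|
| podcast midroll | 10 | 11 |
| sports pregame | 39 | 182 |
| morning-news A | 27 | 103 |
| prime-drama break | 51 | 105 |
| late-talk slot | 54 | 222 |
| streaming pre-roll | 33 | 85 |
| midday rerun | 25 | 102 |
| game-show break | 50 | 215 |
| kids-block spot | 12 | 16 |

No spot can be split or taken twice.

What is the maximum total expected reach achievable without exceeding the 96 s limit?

404

Ranking by ratio (expected reach/s): sports pregame 4.67, game-show break 4.30, late-talk slot 4.11, midday rerun 4.08.
Taking the top-ratio spots first gives sports pregame + game-show break for 397 (89 s).
The 50 s tied up in game-show break is better spent on late-talk slot — total rises to 404 (93 s).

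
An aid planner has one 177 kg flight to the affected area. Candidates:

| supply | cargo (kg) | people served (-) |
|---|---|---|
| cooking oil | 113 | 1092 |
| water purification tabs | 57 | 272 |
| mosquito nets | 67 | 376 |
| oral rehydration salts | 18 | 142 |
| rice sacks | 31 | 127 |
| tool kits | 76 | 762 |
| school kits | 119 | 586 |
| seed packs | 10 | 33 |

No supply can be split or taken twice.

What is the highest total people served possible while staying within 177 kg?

Filling by ratio: mosquito nets + oral rehydration salts + tool kits + seed packs for 1313, with 6 kg left unused.
Replace mosquito nets and tool kits with cooking oil + rice sacks: the trade gains 81 net, giving 1394 at 172 kg.
Next best is cooking oil + water purification tabs at 1364 (170 kg) — short by 30.

1394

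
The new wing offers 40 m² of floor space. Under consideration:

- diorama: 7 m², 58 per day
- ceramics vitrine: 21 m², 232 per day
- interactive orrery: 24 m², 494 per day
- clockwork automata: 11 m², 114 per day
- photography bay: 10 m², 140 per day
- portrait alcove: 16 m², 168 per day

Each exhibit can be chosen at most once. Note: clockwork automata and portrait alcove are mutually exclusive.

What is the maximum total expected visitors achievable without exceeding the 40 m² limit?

Density check — interactive orrery 20.58, photography bay 14.00, ceramics vitrine 11.05 are the best per m².
Filling by ratio: interactive orrery + photography bay for 634, with 6 m² left unused.
The 10 m² tied up in photography bay is better spent on portrait alcove — total rises to 662 (40 m²).
An exhaustive check of the 64 subsets confirms 662.

662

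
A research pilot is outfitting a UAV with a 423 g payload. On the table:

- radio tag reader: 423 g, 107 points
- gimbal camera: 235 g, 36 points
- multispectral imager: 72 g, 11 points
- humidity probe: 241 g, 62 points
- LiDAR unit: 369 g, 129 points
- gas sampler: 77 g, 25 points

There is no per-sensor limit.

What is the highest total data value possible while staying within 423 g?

129

The ratio ordering already packs tightly: LiDAR unit, 369 g, 129.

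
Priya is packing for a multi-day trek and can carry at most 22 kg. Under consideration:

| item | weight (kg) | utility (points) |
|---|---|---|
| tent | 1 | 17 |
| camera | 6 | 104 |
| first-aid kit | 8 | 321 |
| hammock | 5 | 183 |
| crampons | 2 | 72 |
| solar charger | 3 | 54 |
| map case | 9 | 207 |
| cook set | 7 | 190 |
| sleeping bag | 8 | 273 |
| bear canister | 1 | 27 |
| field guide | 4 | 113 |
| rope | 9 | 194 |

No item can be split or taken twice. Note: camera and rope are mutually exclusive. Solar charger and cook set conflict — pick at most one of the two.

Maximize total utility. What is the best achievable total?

804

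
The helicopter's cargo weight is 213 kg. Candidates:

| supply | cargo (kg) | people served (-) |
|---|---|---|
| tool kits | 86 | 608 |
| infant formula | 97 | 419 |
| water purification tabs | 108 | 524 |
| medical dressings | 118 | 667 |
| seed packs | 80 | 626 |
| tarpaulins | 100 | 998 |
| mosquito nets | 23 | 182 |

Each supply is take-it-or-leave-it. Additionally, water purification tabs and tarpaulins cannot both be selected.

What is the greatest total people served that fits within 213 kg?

1806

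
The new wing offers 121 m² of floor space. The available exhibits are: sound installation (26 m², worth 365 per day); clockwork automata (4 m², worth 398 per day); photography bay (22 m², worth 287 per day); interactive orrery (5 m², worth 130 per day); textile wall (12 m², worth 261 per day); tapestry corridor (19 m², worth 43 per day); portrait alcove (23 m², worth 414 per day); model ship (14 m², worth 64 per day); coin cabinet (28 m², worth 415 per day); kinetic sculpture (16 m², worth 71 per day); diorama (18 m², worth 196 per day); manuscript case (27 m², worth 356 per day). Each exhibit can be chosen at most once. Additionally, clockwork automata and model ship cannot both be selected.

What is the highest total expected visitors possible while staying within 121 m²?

2270

Best packing: sound installation + clockwork automata + photography bay + interactive orrery + textile wall + portrait alcove + coin cabinet — 120 m², 2270 total.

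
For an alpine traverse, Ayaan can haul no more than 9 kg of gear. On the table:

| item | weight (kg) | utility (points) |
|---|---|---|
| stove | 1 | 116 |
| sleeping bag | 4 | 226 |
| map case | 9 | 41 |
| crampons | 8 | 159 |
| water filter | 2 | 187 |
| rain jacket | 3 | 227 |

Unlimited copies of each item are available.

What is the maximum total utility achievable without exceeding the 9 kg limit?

The ratio ordering already packs tightly: 9×stove, 9 kg, 1044.

1044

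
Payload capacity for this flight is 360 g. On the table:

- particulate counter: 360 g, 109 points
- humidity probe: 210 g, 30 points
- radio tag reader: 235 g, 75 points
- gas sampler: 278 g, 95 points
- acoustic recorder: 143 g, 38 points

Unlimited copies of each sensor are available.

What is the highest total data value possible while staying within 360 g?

Ranking by ratio (data value/g): gas sampler 0.34, radio tag reader 0.32, particulate counter 0.30.
Greedy by ratio would take gas sampler: 278 g used, total 95.
Replace gas sampler with particulate counter: the trade gains 14 net, giving 109 at 360 g.

109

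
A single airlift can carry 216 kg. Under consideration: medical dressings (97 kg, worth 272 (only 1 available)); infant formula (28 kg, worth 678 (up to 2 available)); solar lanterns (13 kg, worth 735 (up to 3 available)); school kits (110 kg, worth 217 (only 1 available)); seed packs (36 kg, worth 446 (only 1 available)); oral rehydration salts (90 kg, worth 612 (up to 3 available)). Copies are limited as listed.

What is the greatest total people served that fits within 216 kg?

4173

Ranking by ratio (people served/kg): solar lanterns 56.54, infant formula 24.21, seed packs 12.39.
Taking the top-ratio supplies first gives 2×infant formula + 3×solar lanterns + seed packs for 4007 (131 kg).
The 36 kg tied up in seed packs is better spent on oral rehydration salts — total rises to 4173 (185 kg).
Every other selection either busts 216 kg or exceeds an availability limit or fails to beat 4173.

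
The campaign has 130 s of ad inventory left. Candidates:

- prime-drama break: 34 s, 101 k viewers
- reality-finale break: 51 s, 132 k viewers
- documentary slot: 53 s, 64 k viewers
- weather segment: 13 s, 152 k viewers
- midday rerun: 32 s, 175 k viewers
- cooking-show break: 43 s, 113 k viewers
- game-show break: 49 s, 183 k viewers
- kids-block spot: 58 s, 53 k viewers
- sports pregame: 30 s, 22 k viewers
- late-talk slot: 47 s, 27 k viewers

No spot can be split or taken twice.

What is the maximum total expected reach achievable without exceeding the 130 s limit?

Density check — weather segment 11.69, midday rerun 5.47, game-show break 3.73 are the best per s.
Prime-drama break + weather segment + midday rerun + game-show break uses 128 of the 130 s and totals 611.
An exhaustive check of the 1024 subsets confirms 611.

611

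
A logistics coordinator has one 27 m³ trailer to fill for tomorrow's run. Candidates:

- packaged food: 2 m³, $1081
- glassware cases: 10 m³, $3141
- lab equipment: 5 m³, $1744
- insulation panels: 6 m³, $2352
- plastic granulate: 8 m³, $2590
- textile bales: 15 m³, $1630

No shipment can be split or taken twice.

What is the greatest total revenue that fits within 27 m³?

Greedy by ratio would take packaged food + lab equipment + insulation panels + plastic granulate: 21 m³ used, total 7767.
The 5 m³ tied up in lab equipment is better spent on glassware cases — total rises to 9164 (26 m³).
The closest alternative, packaged food + glassware cases + lab equipment + plastic granulate, reaches only 8556.

9164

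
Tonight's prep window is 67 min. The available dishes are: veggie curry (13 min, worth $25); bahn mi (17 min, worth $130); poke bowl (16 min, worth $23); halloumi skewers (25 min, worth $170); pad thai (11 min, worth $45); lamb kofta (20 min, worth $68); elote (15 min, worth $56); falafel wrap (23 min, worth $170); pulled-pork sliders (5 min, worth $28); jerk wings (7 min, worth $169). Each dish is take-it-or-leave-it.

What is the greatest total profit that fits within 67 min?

554

Filling by ratio: bahn mi + pad thai + falafel wrap + pulled-pork sliders + jerk wings for 542, with 4 min left unused.
Dropping bahn mi and pulled-pork sliders frees 22 min; slotting in halloumi skewers (25 min) lifts the total to 554 at 66 min.
No other feasible combination exceeds 554.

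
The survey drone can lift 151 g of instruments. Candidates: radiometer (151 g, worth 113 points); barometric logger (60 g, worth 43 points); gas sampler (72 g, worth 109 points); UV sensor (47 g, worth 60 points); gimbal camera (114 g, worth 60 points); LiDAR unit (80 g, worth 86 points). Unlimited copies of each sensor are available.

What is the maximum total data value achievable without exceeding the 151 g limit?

Best packing: 2×gas sampler — 144 g, 218 total.

218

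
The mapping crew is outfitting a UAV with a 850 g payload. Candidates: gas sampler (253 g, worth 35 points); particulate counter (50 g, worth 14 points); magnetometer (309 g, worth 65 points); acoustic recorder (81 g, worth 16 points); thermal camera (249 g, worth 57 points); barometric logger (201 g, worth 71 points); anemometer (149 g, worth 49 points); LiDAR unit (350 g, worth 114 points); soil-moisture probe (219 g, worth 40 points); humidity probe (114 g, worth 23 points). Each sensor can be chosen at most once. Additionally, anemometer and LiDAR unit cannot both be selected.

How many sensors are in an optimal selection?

Best achievable data value is 256.
One optimal bundle: particulate counter + thermal camera + barometric logger + LiDAR unit (850 g).
Any selection reaching 256 contains exactly 4 sensors.

4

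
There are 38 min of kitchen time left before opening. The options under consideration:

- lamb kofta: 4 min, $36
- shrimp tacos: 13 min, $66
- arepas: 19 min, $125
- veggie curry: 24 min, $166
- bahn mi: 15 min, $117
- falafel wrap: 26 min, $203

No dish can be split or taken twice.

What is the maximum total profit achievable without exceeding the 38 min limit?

The ratio heuristic lands on lamb kofta + falafel wrap (239) but leaves 8 min idle.
The 26 min tied up in falafel wrap is better spent on arepas + bahn mi — total rises to 278 (38 min).
The closest alternative, arepas + bahn mi, reaches only 242.

278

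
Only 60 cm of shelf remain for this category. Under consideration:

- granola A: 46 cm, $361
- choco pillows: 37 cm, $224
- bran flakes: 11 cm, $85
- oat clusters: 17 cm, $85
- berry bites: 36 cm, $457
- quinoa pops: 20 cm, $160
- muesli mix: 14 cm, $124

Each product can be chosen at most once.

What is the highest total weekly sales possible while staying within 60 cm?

617

Greedy by ratio would take berry bites + muesli mix: 50 cm used, total 581.
The 14 cm tied up in muesli mix is better spent on quinoa pops — total rises to 617 (56 cm).
That's the maximum — no swap from here does better than 617.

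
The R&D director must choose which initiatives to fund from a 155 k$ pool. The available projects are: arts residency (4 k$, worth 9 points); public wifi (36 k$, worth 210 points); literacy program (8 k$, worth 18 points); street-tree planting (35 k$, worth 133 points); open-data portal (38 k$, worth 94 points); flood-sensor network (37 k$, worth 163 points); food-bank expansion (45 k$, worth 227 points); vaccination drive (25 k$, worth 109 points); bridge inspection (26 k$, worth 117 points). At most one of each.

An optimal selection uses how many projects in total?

6

Best achievable projected impact is 736.
arts residency + public wifi + literacy program + flood-sensor network + food-bank expansion + vaccination drive hits 736 at 155 k$.
Every optimal selection uses 6 projects.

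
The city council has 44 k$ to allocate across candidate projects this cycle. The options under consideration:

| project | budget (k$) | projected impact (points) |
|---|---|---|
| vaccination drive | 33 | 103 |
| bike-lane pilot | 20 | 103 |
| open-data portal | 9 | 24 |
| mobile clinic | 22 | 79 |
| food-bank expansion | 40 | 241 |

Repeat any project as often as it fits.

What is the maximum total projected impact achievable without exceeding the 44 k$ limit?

Food-bank expansion uses 40 of the 44 k$ and totals 241.
No other feasible combination exceeds 241.

241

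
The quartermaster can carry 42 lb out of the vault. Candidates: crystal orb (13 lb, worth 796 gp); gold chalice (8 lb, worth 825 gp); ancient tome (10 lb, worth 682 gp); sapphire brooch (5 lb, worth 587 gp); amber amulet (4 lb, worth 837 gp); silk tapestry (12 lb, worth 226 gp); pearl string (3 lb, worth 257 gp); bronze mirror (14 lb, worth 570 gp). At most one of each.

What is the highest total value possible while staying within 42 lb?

3727

Taking the top-ratio items first gives gold chalice + ancient tome + sapphire brooch + amber amulet + silk tapestry + pearl string for 3414 (42 lb).
Replace silk tapestry and pearl string with crystal orb: the trade gains 313 net, giving 3727 at 40 lb.
That's the maximum — no swap from here does better than 3727.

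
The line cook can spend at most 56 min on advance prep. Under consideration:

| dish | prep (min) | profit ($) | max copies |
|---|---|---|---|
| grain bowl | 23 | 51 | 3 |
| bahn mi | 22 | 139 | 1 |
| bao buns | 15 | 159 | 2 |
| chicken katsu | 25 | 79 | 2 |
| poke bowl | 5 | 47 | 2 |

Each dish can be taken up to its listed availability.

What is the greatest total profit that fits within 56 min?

Greedy by ratio would take 2×bao buns + 2×poke bowl: 40 min used, total 412.
The 10 min tied up in 2×poke bowl is better spent on bahn mi — total rises to 457 (52 min).
The spare 4 min is too small for any remaining dish, and no exchange beats 457.

457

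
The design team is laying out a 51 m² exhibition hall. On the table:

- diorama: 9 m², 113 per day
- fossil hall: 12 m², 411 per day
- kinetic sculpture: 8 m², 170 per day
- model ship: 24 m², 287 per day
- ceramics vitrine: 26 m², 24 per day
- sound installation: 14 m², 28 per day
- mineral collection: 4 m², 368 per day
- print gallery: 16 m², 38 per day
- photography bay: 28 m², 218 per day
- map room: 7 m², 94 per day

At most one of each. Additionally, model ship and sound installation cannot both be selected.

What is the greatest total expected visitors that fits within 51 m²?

1236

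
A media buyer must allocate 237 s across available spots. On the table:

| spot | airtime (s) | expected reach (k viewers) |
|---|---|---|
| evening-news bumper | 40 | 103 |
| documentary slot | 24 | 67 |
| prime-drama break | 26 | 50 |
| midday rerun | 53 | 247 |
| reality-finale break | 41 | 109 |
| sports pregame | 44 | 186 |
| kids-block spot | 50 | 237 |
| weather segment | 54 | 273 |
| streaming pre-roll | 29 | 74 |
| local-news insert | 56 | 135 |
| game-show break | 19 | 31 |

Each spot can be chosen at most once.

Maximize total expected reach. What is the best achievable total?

1017

The ratio heuristic lands on documentary slot + midday rerun + sports pregame + kids-block spot + weather segment (1010) but leaves 12 s idle.
Replace documentary slot with streaming pre-roll: the trade gains 7 net, giving 1017 at 230 s.
No other feasible combination exceeds 1017.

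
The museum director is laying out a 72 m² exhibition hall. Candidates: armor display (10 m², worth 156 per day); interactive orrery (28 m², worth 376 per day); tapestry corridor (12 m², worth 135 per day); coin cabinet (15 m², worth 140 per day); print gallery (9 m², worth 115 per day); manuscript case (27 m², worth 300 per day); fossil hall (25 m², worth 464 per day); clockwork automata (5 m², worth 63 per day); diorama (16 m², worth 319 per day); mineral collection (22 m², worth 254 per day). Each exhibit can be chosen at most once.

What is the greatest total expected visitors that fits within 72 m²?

Greedy by ratio would take armor display + print gallery + fossil hall + clockwork automata + diorama: 65 m² used, total 1117.
Dropping clockwork automata frees 5 m²; slotting in tapestry corridor (12 m²) lifts the total to 1189 at 72 m².
That's the maximum — no swap from here does better than 1189.

1189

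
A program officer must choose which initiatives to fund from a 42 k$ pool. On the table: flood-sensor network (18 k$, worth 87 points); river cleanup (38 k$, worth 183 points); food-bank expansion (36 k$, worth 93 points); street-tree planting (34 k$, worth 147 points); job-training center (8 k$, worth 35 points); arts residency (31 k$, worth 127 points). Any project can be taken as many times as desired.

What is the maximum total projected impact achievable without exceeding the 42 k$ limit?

By projected impact per k$: flood-sensor network 4.83, river cleanup 4.82, job-training center 4.38, street-tree planting 4.32 lead.
A density-first pass picks 2×flood-sensor network — 174 at 36 k$.
Dropping flood-sensor network frees 18 k$; slotting in 3×job-training center (24 k$) lifts the total to 192 at 42 k$.
Every other selection either busts 42 k$ or fails to beat 192.

192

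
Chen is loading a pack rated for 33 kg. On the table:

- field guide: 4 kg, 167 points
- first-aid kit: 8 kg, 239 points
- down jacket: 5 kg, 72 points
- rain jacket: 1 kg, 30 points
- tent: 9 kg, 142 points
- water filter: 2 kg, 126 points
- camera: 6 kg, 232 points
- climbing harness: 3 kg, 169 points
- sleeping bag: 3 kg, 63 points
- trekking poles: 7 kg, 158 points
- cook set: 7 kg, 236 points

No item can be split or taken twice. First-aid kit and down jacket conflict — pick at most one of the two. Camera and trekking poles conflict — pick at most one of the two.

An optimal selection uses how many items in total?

Best achievable utility is 1232.
For example field guide + first-aid kit + water filter + camera + climbing harness + sleeping bag + cook set achieves it, using 33 kg.
Any selection reaching 1232 contains exactly 7 items.

7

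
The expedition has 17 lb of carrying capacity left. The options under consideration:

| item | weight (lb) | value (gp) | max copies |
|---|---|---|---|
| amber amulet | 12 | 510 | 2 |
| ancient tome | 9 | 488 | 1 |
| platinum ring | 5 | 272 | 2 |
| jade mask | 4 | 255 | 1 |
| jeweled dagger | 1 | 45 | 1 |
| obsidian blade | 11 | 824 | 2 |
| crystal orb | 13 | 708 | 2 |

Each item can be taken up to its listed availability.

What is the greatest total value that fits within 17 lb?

Greedy by ratio would take jade mask + jeweled dagger + obsidian blade: 16 lb used, total 1124.
Dropping jade mask frees 4 lb; slotting in platinum ring (5 lb) lifts the total to 1141 at 17 lb.
No other feasible combination exceeds 1141.

1141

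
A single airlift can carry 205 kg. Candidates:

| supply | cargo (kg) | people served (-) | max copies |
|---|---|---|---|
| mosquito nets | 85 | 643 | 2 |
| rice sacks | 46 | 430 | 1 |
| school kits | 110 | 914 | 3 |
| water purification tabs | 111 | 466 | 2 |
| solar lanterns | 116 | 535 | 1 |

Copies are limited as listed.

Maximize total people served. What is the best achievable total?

Ranking by ratio (people served/kg): rice sacks 9.35, school kits 8.31, mosquito nets 7.56, solar lanterns 4.61.
Taking the top-ratio supplies first gives rice sacks + school kits for 1344 (156 kg).
Dropping rice sacks frees 46 kg; slotting in mosquito nets (85 kg) lifts the total to 1557 at 195 kg.

1557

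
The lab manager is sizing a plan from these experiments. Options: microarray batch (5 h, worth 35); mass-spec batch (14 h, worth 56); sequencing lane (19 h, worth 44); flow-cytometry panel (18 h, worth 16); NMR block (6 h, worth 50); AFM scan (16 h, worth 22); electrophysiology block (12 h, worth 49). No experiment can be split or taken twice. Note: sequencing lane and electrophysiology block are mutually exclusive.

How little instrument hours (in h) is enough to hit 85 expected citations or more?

Look for the lowest-instrument combination reaching 85.
microarray batch + NMR block reaches 85 using 11 h.
No combination under 11 h hits 85.

11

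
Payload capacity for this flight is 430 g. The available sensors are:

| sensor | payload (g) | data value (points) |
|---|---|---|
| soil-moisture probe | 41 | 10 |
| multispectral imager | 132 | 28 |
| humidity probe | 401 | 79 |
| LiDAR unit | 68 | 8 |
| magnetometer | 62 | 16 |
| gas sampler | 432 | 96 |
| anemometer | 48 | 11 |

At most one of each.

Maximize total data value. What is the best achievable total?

79

Taking the top-ratio sensors first gives soil-moisture probe + multispectral imager + LiDAR unit + magnetometer + anemometer for 73 (351 g).
Reworking the packing: humidity probe uses 401 g and improves the total to 79.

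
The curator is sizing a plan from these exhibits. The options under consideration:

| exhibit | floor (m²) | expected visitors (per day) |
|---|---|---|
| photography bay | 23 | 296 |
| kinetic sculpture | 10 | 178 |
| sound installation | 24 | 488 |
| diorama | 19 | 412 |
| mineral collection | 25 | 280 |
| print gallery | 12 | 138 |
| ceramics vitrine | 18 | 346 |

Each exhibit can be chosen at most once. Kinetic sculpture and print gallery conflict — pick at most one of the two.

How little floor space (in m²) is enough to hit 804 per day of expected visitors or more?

42

Need the lightest bundle worth ≥ 804.
Taking sound installation + ceramics vitrine gives 834 (≥ 804) for 42 m².
Below 42 m² the best achievable stays under 804.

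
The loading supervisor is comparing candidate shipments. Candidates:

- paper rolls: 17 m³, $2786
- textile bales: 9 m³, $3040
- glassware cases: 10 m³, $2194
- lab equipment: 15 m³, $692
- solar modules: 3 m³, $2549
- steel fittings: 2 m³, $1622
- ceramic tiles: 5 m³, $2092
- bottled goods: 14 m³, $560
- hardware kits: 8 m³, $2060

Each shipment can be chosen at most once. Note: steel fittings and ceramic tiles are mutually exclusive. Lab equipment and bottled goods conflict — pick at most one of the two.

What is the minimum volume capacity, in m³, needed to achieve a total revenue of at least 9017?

22

Need the lightest bundle worth ≥ 9017.
Taking textile bales + solar modules + steel fittings + hardware kits gives 9271 (≥ 9017) for 22 m³.
No combination under 22 m³ hits 9017.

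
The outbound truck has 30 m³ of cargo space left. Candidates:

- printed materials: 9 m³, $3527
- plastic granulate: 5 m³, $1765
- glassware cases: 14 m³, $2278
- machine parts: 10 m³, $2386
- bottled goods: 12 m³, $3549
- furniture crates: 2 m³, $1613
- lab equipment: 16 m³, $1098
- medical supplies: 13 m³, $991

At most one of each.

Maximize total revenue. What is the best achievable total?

10454

The ratio ordering already packs tightly: printed materials + plastic granulate + bottled goods + furniture crates, 28 m³, 10454.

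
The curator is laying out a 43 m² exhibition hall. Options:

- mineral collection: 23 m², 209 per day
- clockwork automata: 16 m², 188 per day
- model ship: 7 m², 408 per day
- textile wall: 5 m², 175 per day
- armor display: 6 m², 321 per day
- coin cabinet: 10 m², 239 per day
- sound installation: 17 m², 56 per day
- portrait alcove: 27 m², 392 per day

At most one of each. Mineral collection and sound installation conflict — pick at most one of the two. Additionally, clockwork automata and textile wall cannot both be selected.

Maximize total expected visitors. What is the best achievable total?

1156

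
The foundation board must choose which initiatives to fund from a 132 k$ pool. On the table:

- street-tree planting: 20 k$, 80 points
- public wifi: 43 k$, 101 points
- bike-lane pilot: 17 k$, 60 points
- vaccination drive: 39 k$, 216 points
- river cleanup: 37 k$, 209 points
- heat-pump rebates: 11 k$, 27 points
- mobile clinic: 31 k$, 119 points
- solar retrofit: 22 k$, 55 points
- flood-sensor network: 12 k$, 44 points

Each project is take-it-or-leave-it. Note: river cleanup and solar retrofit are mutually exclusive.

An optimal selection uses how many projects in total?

4

Optimal total is 624.
One optimal bundle: street-tree planting + vaccination drive + river cleanup + mobile clinic (127 k$).
Any selection reaching 624 contains exactly 4 projects.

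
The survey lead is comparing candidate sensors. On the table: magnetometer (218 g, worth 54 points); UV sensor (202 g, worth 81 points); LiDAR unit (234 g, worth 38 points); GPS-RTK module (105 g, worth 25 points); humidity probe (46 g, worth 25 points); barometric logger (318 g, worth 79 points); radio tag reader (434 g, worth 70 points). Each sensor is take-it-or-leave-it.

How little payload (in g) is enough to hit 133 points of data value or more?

420

Look for the lowest-payload combination reaching 133.
magnetometer + UV sensor: 135 data value at 420 g.
Any bundle with less than 420 g falls short of 133.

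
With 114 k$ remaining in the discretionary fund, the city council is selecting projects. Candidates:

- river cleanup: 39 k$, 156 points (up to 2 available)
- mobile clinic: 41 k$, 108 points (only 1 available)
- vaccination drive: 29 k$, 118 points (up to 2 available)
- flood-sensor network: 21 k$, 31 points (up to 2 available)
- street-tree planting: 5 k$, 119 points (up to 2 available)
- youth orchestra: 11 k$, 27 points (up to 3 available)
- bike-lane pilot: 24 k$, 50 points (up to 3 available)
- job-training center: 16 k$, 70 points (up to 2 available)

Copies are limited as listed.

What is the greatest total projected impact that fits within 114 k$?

Ranking by ratio (projected impact/k$): street-tree planting 23.80, job-training center 4.38, vaccination drive 4.07.
The ratio heuristic lands on 2×vaccination drive + 2×street-tree planting + youth orchestra + 2×job-training center (641) but leaves 3 k$ idle.
Replace vaccination drive and youth orchestra with river cleanup: the trade gains 11 net, giving 652 at 110 k$.
Every other selection either busts 114 k$ or exceeds an availability limit or fails to beat 652.

652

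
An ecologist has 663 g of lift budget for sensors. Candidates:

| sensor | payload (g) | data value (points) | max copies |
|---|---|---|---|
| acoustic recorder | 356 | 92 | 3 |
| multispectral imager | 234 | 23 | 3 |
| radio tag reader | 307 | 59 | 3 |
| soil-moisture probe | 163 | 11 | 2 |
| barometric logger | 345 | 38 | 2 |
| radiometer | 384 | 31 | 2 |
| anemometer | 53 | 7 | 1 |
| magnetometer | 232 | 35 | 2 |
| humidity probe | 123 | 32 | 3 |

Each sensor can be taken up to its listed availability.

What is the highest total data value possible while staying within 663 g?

163

Ranking by ratio (data value/g): humidity probe 0.26, acoustic recorder 0.26, radio tag reader 0.19.
The ratio heuristic lands on anemometer + magnetometer + 3×humidity probe (138) but leaves 9 g idle.
The 355 g tied up in magnetometer and humidity probe is better spent on acoustic recorder — total rises to 163 (655 g).
Nothing else within 663 g beats 163.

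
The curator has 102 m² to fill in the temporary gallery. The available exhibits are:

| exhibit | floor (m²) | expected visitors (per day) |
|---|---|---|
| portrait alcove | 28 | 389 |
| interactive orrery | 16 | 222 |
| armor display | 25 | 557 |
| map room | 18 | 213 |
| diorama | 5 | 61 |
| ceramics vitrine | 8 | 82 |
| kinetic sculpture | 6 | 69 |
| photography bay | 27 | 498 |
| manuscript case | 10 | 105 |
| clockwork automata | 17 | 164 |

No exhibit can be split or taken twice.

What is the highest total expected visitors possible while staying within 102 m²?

1735

By expected visitors per m²: armor display 22.28, photography bay 18.44, portrait alcove 13.89, interactive orrery 13.88 lead.
The ratio heuristic lands on portrait alcove + interactive orrery + armor display + diorama + photography bay (1727) but leaves 1 m² idle.
The 5 m² tied up in diorama is better spent on kinetic sculpture — total rises to 1735 (102 m²).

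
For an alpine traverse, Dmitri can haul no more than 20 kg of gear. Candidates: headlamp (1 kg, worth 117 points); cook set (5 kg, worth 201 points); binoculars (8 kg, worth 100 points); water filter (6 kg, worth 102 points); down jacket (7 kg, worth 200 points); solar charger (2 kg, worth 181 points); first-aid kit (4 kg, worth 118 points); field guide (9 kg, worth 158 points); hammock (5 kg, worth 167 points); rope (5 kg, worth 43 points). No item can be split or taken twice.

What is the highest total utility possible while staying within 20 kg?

Greedy by ratio would take headlamp + cook set + solar charger + first-aid kit + hammock: 17 kg used, total 784.
The 4 kg tied up in first-aid kit is better spent on down jacket — total rises to 866 (20 kg).
The closest alternative, headlamp + cook set + down jacket + solar charger + first-aid kit, reaches only 817.

866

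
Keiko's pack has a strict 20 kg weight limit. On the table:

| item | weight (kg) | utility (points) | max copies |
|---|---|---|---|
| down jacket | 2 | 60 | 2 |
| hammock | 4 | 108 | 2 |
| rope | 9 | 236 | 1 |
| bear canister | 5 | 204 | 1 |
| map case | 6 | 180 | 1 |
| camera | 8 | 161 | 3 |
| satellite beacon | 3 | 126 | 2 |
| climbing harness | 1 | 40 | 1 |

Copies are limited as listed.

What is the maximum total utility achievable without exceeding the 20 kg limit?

736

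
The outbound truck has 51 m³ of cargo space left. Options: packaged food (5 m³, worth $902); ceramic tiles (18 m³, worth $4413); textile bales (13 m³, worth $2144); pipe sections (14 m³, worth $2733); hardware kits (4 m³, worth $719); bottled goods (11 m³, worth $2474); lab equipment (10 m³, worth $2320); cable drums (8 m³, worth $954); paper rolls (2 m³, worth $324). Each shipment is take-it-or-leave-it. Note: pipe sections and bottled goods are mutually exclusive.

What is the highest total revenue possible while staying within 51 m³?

Taking packaged food + ceramic tiles + hardware kits + bottled goods + lab equipment + paper rolls: 50 m³ used, 11152 in revenue.

11152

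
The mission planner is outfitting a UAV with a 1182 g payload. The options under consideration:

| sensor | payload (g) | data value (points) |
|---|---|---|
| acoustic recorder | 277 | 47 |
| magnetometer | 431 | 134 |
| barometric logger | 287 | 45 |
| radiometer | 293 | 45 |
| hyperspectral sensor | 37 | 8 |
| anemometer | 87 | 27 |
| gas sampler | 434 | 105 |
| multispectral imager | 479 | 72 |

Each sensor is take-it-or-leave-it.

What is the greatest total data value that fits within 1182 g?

294

Ranking by ratio (data value/g): magnetometer 0.31, anemometer 0.31, gas sampler 0.24.
Greedy by ratio would take magnetometer + hyperspectral sensor + anemometer + gas sampler: 989 g used, total 274.
The 87 g tied up in anemometer is better spent on acoustic recorder — total rises to 294 (1179 g).
An exhaustive check of the 256 subsets confirms 294.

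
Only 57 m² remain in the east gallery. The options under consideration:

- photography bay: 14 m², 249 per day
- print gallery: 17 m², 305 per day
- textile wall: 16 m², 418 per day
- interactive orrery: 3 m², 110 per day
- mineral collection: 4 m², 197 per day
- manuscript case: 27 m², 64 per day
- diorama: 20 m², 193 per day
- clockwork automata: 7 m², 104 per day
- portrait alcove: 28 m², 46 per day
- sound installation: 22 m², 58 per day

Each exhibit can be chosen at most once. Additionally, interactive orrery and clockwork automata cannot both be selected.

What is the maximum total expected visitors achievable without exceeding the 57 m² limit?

By expected visitors per m²: mineral collection 49.25, interactive orrery 36.67, textile wall 26.12, print gallery 17.94 lead.
Best packing: photography bay + print gallery + textile wall + interactive orrery + mineral collection — 54 m², 1279 total.
The closest alternative, photography bay + print gallery + textile wall + mineral collection, reaches only 1169.

1279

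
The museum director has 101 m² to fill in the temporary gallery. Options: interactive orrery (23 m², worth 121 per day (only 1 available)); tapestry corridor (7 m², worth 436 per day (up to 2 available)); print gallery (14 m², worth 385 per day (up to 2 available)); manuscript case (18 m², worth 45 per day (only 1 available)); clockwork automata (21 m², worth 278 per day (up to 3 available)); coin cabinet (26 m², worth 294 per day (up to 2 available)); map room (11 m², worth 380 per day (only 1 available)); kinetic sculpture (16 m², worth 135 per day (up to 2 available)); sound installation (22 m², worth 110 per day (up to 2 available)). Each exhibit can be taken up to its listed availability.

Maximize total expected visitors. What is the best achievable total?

2594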